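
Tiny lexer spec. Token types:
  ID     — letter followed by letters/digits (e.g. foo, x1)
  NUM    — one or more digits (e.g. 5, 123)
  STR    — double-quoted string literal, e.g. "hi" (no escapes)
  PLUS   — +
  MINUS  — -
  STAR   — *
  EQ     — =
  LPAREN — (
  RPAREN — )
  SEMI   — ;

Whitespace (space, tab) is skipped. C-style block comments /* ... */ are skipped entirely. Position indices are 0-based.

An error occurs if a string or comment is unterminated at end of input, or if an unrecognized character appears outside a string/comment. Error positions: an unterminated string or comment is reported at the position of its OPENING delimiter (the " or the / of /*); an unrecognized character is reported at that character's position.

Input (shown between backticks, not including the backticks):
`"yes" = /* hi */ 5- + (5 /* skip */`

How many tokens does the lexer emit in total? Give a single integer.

pos=0: enter STRING mode
pos=0: emit STR "yes" (now at pos=5)
pos=6: emit EQ '='
pos=8: enter COMMENT mode (saw '/*')
exit COMMENT mode (now at pos=16)
pos=17: emit NUM '5' (now at pos=18)
pos=18: emit MINUS '-'
pos=20: emit PLUS '+'
pos=22: emit LPAREN '('
pos=23: emit NUM '5' (now at pos=24)
pos=25: enter COMMENT mode (saw '/*')
exit COMMENT mode (now at pos=35)
DONE. 7 tokens: [STR, EQ, NUM, MINUS, PLUS, LPAREN, NUM]

Answer: 7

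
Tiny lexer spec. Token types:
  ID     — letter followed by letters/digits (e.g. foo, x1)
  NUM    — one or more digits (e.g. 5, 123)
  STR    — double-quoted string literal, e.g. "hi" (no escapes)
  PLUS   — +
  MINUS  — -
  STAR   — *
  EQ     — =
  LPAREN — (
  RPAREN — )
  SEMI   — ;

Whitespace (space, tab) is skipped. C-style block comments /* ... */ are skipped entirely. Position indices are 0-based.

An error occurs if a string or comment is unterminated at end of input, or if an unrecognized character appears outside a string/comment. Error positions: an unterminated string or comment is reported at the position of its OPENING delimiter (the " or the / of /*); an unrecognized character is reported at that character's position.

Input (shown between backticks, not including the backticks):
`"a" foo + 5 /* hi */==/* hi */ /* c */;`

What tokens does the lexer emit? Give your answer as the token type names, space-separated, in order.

pos=0: enter STRING mode
pos=0: emit STR "a" (now at pos=3)
pos=4: emit ID 'foo' (now at pos=7)
pos=8: emit PLUS '+'
pos=10: emit NUM '5' (now at pos=11)
pos=12: enter COMMENT mode (saw '/*')
exit COMMENT mode (now at pos=20)
pos=20: emit EQ '='
pos=21: emit EQ '='
pos=22: enter COMMENT mode (saw '/*')
exit COMMENT mode (now at pos=30)
pos=31: enter COMMENT mode (saw '/*')
exit COMMENT mode (now at pos=38)
pos=38: emit SEMI ';'
DONE. 7 tokens: [STR, ID, PLUS, NUM, EQ, EQ, SEMI]

Answer: STR ID PLUS NUM EQ EQ SEMI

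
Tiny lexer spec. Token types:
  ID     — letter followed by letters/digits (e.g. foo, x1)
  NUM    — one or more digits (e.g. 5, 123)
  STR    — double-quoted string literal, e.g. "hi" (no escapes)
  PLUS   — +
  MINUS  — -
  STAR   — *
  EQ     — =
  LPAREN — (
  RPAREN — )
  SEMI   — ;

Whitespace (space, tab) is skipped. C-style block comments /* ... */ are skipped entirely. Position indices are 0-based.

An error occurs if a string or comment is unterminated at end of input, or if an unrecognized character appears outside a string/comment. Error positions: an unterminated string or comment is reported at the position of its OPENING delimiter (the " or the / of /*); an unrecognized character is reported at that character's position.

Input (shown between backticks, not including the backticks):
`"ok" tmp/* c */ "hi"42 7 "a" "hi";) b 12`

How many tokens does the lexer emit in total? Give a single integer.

pos=0: enter STRING mode
pos=0: emit STR "ok" (now at pos=4)
pos=5: emit ID 'tmp' (now at pos=8)
pos=8: enter COMMENT mode (saw '/*')
exit COMMENT mode (now at pos=15)
pos=16: enter STRING mode
pos=16: emit STR "hi" (now at pos=20)
pos=20: emit NUM '42' (now at pos=22)
pos=23: emit NUM '7' (now at pos=24)
pos=25: enter STRING mode
pos=25: emit STR "a" (now at pos=28)
pos=29: enter STRING mode
pos=29: emit STR "hi" (now at pos=33)
pos=33: emit SEMI ';'
pos=34: emit RPAREN ')'
pos=36: emit ID 'b' (now at pos=37)
pos=38: emit NUM '12' (now at pos=40)
DONE. 11 tokens: [STR, ID, STR, NUM, NUM, STR, STR, SEMI, RPAREN, ID, NUM]

Answer: 11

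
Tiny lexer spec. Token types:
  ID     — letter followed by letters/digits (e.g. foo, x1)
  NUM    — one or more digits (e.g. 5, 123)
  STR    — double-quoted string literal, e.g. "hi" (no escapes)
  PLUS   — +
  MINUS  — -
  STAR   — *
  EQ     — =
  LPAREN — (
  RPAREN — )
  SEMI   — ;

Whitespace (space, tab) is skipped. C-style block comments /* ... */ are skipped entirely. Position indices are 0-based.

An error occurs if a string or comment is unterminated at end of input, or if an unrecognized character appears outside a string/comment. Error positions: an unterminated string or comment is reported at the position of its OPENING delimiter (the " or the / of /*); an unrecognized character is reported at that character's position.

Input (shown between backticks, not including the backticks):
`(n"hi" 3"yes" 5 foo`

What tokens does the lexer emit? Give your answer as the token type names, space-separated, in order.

Answer: LPAREN ID STR NUM STR NUM ID

Derivation:
pos=0: emit LPAREN '('
pos=1: emit ID 'n' (now at pos=2)
pos=2: enter STRING mode
pos=2: emit STR "hi" (now at pos=6)
pos=7: emit NUM '3' (now at pos=8)
pos=8: enter STRING mode
pos=8: emit STR "yes" (now at pos=13)
pos=14: emit NUM '5' (now at pos=15)
pos=16: emit ID 'foo' (now at pos=19)
DONE. 7 tokens: [LPAREN, ID, STR, NUM, STR, NUM, ID]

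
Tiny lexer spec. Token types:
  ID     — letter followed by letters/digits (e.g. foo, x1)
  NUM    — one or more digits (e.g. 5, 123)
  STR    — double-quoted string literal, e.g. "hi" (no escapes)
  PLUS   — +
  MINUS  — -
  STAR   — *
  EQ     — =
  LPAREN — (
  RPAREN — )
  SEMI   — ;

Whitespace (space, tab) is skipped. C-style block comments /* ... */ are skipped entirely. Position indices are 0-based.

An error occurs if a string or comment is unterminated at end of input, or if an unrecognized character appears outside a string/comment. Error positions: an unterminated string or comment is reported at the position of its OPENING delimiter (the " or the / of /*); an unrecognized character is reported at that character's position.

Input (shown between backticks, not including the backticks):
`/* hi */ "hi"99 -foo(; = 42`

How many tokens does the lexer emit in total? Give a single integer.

pos=0: enter COMMENT mode (saw '/*')
exit COMMENT mode (now at pos=8)
pos=9: enter STRING mode
pos=9: emit STR "hi" (now at pos=13)
pos=13: emit NUM '99' (now at pos=15)
pos=16: emit MINUS '-'
pos=17: emit ID 'foo' (now at pos=20)
pos=20: emit LPAREN '('
pos=21: emit SEMI ';'
pos=23: emit EQ '='
pos=25: emit NUM '42' (now at pos=27)
DONE. 8 tokens: [STR, NUM, MINUS, ID, LPAREN, SEMI, EQ, NUM]

Answer: 8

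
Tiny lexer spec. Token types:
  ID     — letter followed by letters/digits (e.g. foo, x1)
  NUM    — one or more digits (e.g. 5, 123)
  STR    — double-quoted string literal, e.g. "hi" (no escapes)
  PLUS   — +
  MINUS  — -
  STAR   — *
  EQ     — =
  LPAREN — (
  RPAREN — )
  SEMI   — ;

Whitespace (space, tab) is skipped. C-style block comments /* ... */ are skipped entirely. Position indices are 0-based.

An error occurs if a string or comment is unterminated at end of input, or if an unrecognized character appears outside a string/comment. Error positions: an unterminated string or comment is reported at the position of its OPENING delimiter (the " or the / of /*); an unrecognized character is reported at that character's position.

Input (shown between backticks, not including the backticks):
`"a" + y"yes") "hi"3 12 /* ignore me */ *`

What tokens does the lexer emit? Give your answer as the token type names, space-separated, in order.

Answer: STR PLUS ID STR RPAREN STR NUM NUM STAR

Derivation:
pos=0: enter STRING mode
pos=0: emit STR "a" (now at pos=3)
pos=4: emit PLUS '+'
pos=6: emit ID 'y' (now at pos=7)
pos=7: enter STRING mode
pos=7: emit STR "yes" (now at pos=12)
pos=12: emit RPAREN ')'
pos=14: enter STRING mode
pos=14: emit STR "hi" (now at pos=18)
pos=18: emit NUM '3' (now at pos=19)
pos=20: emit NUM '12' (now at pos=22)
pos=23: enter COMMENT mode (saw '/*')
exit COMMENT mode (now at pos=38)
pos=39: emit STAR '*'
DONE. 9 tokens: [STR, PLUS, ID, STR, RPAREN, STR, NUM, NUM, STAR]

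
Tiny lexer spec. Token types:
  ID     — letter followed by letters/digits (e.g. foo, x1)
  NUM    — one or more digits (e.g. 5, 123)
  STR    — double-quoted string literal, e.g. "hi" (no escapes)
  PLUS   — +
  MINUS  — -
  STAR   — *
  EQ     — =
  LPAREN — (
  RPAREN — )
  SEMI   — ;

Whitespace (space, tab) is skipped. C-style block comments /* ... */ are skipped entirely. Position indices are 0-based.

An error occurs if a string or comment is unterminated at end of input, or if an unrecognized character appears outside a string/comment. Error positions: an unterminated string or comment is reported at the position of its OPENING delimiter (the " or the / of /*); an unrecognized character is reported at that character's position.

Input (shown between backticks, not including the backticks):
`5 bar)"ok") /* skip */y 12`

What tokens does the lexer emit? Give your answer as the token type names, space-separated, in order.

pos=0: emit NUM '5' (now at pos=1)
pos=2: emit ID 'bar' (now at pos=5)
pos=5: emit RPAREN ')'
pos=6: enter STRING mode
pos=6: emit STR "ok" (now at pos=10)
pos=10: emit RPAREN ')'
pos=12: enter COMMENT mode (saw '/*')
exit COMMENT mode (now at pos=22)
pos=22: emit ID 'y' (now at pos=23)
pos=24: emit NUM '12' (now at pos=26)
DONE. 7 tokens: [NUM, ID, RPAREN, STR, RPAREN, ID, NUM]

Answer: NUM ID RPAREN STR RPAREN ID NUM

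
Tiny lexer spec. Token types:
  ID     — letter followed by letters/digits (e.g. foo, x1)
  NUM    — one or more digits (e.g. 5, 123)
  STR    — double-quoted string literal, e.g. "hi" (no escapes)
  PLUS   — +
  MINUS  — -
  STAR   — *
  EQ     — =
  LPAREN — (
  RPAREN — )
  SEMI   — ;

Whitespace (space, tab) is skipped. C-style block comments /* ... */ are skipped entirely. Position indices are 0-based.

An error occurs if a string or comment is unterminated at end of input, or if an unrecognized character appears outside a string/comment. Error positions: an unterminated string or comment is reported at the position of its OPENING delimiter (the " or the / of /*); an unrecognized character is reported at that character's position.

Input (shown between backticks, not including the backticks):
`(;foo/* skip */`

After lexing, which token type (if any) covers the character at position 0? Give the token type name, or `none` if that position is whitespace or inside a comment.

Answer: LPAREN

Derivation:
pos=0: emit LPAREN '('
pos=1: emit SEMI ';'
pos=2: emit ID 'foo' (now at pos=5)
pos=5: enter COMMENT mode (saw '/*')
exit COMMENT mode (now at pos=15)
DONE. 3 tokens: [LPAREN, SEMI, ID]
Position 0: char is '(' -> LPAREN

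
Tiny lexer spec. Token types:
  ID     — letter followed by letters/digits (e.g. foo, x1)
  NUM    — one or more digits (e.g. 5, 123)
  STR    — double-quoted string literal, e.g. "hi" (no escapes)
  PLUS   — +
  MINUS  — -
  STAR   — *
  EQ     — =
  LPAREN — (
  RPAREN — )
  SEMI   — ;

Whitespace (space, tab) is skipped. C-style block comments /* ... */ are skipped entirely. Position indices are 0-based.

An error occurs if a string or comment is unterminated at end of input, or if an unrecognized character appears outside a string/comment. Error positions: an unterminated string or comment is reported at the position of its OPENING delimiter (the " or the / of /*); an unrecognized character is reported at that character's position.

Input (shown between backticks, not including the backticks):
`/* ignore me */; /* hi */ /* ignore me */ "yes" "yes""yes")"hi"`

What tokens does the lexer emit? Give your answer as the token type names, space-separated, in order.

Answer: SEMI STR STR STR RPAREN STR

Derivation:
pos=0: enter COMMENT mode (saw '/*')
exit COMMENT mode (now at pos=15)
pos=15: emit SEMI ';'
pos=17: enter COMMENT mode (saw '/*')
exit COMMENT mode (now at pos=25)
pos=26: enter COMMENT mode (saw '/*')
exit COMMENT mode (now at pos=41)
pos=42: enter STRING mode
pos=42: emit STR "yes" (now at pos=47)
pos=48: enter STRING mode
pos=48: emit STR "yes" (now at pos=53)
pos=53: enter STRING mode
pos=53: emit STR "yes" (now at pos=58)
pos=58: emit RPAREN ')'
pos=59: enter STRING mode
pos=59: emit STR "hi" (now at pos=63)
DONE. 6 tokens: [SEMI, STR, STR, STR, RPAREN, STR]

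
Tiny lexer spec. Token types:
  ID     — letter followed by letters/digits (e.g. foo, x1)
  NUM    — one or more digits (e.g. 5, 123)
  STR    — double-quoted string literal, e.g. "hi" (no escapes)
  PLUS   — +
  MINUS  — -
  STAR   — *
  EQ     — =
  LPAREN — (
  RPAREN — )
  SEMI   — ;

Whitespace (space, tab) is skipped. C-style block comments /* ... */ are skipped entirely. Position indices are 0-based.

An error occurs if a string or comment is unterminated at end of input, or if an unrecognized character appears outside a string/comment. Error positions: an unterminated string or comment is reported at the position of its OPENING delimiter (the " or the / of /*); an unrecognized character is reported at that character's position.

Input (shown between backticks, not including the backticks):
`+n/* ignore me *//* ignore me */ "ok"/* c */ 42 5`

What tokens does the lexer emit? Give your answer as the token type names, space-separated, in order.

pos=0: emit PLUS '+'
pos=1: emit ID 'n' (now at pos=2)
pos=2: enter COMMENT mode (saw '/*')
exit COMMENT mode (now at pos=17)
pos=17: enter COMMENT mode (saw '/*')
exit COMMENT mode (now at pos=32)
pos=33: enter STRING mode
pos=33: emit STR "ok" (now at pos=37)
pos=37: enter COMMENT mode (saw '/*')
exit COMMENT mode (now at pos=44)
pos=45: emit NUM '42' (now at pos=47)
pos=48: emit NUM '5' (now at pos=49)
DONE. 5 tokens: [PLUS, ID, STR, NUM, NUM]

Answer: PLUS ID STR NUM NUM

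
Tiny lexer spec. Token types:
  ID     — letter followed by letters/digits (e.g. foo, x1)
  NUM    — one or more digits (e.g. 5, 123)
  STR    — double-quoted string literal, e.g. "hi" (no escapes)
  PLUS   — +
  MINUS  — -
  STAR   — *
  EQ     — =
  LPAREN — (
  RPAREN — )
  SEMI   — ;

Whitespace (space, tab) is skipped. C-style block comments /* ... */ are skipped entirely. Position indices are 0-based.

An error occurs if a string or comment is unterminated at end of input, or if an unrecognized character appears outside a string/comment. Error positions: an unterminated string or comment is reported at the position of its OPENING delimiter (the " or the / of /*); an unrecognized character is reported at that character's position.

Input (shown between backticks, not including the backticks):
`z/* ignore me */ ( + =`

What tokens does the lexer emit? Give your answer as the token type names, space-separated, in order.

Answer: ID LPAREN PLUS EQ

Derivation:
pos=0: emit ID 'z' (now at pos=1)
pos=1: enter COMMENT mode (saw '/*')
exit COMMENT mode (now at pos=16)
pos=17: emit LPAREN '('
pos=19: emit PLUS '+'
pos=21: emit EQ '='
DONE. 4 tokens: [ID, LPAREN, PLUS, EQ]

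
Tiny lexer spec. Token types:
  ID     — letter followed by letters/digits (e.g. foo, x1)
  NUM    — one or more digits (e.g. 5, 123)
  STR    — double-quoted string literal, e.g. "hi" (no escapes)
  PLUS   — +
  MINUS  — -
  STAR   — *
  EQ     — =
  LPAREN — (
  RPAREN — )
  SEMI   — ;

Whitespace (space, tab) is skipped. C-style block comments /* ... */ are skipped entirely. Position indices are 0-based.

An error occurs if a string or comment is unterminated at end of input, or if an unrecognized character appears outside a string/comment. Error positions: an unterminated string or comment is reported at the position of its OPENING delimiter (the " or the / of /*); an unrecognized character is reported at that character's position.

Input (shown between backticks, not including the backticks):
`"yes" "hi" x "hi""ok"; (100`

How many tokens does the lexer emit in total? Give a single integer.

pos=0: enter STRING mode
pos=0: emit STR "yes" (now at pos=5)
pos=6: enter STRING mode
pos=6: emit STR "hi" (now at pos=10)
pos=11: emit ID 'x' (now at pos=12)
pos=13: enter STRING mode
pos=13: emit STR "hi" (now at pos=17)
pos=17: enter STRING mode
pos=17: emit STR "ok" (now at pos=21)
pos=21: emit SEMI ';'
pos=23: emit LPAREN '('
pos=24: emit NUM '100' (now at pos=27)
DONE. 8 tokens: [STR, STR, ID, STR, STR, SEMI, LPAREN, NUM]

Answer: 8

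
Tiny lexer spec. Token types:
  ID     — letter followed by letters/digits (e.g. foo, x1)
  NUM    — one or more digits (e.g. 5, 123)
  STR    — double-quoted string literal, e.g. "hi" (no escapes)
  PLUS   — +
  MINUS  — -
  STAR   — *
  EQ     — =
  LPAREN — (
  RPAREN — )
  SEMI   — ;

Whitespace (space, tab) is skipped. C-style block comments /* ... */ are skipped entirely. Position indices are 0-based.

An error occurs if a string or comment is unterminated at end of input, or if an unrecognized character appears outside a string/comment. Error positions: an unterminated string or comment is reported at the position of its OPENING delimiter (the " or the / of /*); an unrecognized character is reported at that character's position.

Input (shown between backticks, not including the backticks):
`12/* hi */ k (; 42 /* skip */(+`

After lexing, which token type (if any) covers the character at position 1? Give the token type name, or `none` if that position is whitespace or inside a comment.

Answer: NUM

Derivation:
pos=0: emit NUM '12' (now at pos=2)
pos=2: enter COMMENT mode (saw '/*')
exit COMMENT mode (now at pos=10)
pos=11: emit ID 'k' (now at pos=12)
pos=13: emit LPAREN '('
pos=14: emit SEMI ';'
pos=16: emit NUM '42' (now at pos=18)
pos=19: enter COMMENT mode (saw '/*')
exit COMMENT mode (now at pos=29)
pos=29: emit LPAREN '('
pos=30: emit PLUS '+'
DONE. 7 tokens: [NUM, ID, LPAREN, SEMI, NUM, LPAREN, PLUS]
Position 1: char is '2' -> NUM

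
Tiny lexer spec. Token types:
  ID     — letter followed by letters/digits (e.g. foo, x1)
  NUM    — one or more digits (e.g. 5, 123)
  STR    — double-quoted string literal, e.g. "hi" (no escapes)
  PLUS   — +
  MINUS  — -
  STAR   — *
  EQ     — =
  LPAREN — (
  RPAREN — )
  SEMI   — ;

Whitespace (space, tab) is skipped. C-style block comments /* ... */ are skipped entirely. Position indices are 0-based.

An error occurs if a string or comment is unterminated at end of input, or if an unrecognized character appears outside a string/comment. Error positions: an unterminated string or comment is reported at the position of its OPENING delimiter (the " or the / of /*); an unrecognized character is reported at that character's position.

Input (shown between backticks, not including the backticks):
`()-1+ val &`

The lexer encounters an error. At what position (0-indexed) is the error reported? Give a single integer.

pos=0: emit LPAREN '('
pos=1: emit RPAREN ')'
pos=2: emit MINUS '-'
pos=3: emit NUM '1' (now at pos=4)
pos=4: emit PLUS '+'
pos=6: emit ID 'val' (now at pos=9)
pos=10: ERROR — unrecognized char '&'

Answer: 10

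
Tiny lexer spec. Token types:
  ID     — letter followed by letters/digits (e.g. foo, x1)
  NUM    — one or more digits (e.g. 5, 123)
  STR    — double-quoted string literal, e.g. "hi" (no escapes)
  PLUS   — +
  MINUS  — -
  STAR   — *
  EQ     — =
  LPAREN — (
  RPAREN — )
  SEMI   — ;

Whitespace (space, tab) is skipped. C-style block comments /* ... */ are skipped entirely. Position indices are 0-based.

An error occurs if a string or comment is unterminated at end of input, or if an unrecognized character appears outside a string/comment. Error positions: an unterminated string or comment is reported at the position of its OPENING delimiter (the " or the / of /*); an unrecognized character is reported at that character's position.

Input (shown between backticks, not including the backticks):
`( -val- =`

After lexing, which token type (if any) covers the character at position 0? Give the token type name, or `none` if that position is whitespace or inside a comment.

pos=0: emit LPAREN '('
pos=2: emit MINUS '-'
pos=3: emit ID 'val' (now at pos=6)
pos=6: emit MINUS '-'
pos=8: emit EQ '='
DONE. 5 tokens: [LPAREN, MINUS, ID, MINUS, EQ]
Position 0: char is '(' -> LPAREN

Answer: LPAREN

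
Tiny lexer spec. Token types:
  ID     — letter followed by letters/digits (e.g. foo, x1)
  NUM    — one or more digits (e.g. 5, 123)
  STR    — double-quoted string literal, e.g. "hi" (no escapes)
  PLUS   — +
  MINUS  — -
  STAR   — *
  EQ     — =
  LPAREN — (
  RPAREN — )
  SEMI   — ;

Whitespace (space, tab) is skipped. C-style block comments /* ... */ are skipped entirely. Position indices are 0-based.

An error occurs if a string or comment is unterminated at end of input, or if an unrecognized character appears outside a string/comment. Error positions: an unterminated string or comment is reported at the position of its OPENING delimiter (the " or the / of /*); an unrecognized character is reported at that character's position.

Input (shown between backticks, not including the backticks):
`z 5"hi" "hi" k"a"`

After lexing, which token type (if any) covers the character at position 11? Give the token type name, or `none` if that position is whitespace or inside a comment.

Answer: STR

Derivation:
pos=0: emit ID 'z' (now at pos=1)
pos=2: emit NUM '5' (now at pos=3)
pos=3: enter STRING mode
pos=3: emit STR "hi" (now at pos=7)
pos=8: enter STRING mode
pos=8: emit STR "hi" (now at pos=12)
pos=13: emit ID 'k' (now at pos=14)
pos=14: enter STRING mode
pos=14: emit STR "a" (now at pos=17)
DONE. 6 tokens: [ID, NUM, STR, STR, ID, STR]
Position 11: char is '"' -> STR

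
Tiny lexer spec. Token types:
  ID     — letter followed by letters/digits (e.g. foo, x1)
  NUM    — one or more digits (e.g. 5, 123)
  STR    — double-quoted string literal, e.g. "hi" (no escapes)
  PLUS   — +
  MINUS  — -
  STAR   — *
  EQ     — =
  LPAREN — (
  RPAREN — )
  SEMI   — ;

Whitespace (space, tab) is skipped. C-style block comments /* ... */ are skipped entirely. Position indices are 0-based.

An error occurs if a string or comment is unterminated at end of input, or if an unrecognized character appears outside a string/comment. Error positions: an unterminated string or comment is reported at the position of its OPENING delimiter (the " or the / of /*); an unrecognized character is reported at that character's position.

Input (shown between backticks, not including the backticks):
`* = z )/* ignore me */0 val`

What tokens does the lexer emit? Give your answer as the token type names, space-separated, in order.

Answer: STAR EQ ID RPAREN NUM ID

Derivation:
pos=0: emit STAR '*'
pos=2: emit EQ '='
pos=4: emit ID 'z' (now at pos=5)
pos=6: emit RPAREN ')'
pos=7: enter COMMENT mode (saw '/*')
exit COMMENT mode (now at pos=22)
pos=22: emit NUM '0' (now at pos=23)
pos=24: emit ID 'val' (now at pos=27)
DONE. 6 tokens: [STAR, EQ, ID, RPAREN, NUM, ID]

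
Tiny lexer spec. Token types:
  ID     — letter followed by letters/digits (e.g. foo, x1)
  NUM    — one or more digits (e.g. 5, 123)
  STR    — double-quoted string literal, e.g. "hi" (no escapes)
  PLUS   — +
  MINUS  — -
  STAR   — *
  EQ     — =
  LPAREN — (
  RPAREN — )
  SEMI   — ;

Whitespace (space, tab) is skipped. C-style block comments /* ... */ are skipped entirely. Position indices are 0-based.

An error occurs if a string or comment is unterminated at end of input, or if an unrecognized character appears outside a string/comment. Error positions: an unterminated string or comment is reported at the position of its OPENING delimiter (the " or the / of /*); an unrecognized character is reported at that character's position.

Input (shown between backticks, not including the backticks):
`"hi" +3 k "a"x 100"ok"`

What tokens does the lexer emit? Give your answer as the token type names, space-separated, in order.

Answer: STR PLUS NUM ID STR ID NUM STR

Derivation:
pos=0: enter STRING mode
pos=0: emit STR "hi" (now at pos=4)
pos=5: emit PLUS '+'
pos=6: emit NUM '3' (now at pos=7)
pos=8: emit ID 'k' (now at pos=9)
pos=10: enter STRING mode
pos=10: emit STR "a" (now at pos=13)
pos=13: emit ID 'x' (now at pos=14)
pos=15: emit NUM '100' (now at pos=18)
pos=18: enter STRING mode
pos=18: emit STR "ok" (now at pos=22)
DONE. 8 tokens: [STR, PLUS, NUM, ID, STR, ID, NUM, STR]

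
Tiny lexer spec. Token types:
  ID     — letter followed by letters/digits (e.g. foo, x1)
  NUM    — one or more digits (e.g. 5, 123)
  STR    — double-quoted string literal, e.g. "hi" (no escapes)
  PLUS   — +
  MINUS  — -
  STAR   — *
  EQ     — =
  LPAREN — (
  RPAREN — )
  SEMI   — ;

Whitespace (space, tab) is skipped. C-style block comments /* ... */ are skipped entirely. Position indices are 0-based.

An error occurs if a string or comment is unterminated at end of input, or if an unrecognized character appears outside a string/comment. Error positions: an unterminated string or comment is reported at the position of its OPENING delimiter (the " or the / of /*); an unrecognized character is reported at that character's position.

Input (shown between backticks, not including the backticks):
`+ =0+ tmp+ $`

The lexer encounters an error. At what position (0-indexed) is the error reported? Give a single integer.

pos=0: emit PLUS '+'
pos=2: emit EQ '='
pos=3: emit NUM '0' (now at pos=4)
pos=4: emit PLUS '+'
pos=6: emit ID 'tmp' (now at pos=9)
pos=9: emit PLUS '+'
pos=11: ERROR — unrecognized char '$'

Answer: 11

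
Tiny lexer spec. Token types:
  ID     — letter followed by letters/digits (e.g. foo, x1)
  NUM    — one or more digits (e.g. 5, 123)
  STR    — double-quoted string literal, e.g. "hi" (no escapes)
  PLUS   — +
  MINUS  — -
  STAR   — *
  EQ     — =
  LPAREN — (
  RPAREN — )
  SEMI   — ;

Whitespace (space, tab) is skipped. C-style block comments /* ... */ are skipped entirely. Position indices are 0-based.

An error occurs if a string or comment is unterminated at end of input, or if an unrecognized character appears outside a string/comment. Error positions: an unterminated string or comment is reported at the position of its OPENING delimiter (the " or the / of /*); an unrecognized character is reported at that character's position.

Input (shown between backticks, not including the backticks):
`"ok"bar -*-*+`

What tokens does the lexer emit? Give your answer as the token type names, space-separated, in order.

Answer: STR ID MINUS STAR MINUS STAR PLUS

Derivation:
pos=0: enter STRING mode
pos=0: emit STR "ok" (now at pos=4)
pos=4: emit ID 'bar' (now at pos=7)
pos=8: emit MINUS '-'
pos=9: emit STAR '*'
pos=10: emit MINUS '-'
pos=11: emit STAR '*'
pos=12: emit PLUS '+'
DONE. 7 tokens: [STR, ID, MINUS, STAR, MINUS, STAR, PLUS]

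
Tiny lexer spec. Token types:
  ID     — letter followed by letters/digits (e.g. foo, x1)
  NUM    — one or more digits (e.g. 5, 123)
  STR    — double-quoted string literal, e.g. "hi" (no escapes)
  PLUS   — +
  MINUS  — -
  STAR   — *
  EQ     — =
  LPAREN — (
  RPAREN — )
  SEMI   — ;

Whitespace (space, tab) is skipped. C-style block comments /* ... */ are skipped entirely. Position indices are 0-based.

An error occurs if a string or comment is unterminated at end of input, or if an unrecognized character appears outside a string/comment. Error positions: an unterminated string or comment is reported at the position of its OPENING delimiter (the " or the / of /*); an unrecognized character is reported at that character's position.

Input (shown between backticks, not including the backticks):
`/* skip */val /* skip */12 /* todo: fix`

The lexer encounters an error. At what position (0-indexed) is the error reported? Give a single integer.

Answer: 27

Derivation:
pos=0: enter COMMENT mode (saw '/*')
exit COMMENT mode (now at pos=10)
pos=10: emit ID 'val' (now at pos=13)
pos=14: enter COMMENT mode (saw '/*')
exit COMMENT mode (now at pos=24)
pos=24: emit NUM '12' (now at pos=26)
pos=27: enter COMMENT mode (saw '/*')
pos=27: ERROR — unterminated comment (reached EOF)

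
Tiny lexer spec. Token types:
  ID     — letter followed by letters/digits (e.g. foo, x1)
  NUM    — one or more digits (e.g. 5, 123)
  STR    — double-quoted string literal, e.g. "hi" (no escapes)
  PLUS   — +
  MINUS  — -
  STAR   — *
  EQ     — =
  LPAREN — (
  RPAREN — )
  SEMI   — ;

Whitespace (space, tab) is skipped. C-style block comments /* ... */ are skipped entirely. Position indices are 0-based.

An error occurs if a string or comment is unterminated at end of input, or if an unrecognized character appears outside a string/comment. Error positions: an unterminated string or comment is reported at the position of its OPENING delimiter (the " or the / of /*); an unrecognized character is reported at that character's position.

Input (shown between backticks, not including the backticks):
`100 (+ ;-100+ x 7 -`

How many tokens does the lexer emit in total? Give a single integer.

Answer: 10

Derivation:
pos=0: emit NUM '100' (now at pos=3)
pos=4: emit LPAREN '('
pos=5: emit PLUS '+'
pos=7: emit SEMI ';'
pos=8: emit MINUS '-'
pos=9: emit NUM '100' (now at pos=12)
pos=12: emit PLUS '+'
pos=14: emit ID 'x' (now at pos=15)
pos=16: emit NUM '7' (now at pos=17)
pos=18: emit MINUS '-'
DONE. 10 tokens: [NUM, LPAREN, PLUS, SEMI, MINUS, NUM, PLUS, ID, NUM, MINUS]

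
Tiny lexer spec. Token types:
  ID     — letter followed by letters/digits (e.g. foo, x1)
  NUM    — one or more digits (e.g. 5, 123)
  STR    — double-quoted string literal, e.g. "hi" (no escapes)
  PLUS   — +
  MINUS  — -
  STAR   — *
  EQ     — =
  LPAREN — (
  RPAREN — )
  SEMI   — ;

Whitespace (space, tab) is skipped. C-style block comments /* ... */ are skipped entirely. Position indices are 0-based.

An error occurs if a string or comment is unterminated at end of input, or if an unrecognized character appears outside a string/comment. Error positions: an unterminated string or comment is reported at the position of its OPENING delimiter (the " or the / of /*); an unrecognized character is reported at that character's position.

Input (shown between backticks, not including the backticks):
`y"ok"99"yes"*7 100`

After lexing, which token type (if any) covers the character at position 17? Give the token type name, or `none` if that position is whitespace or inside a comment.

Answer: NUM

Derivation:
pos=0: emit ID 'y' (now at pos=1)
pos=1: enter STRING mode
pos=1: emit STR "ok" (now at pos=5)
pos=5: emit NUM '99' (now at pos=7)
pos=7: enter STRING mode
pos=7: emit STR "yes" (now at pos=12)
pos=12: emit STAR '*'
pos=13: emit NUM '7' (now at pos=14)
pos=15: emit NUM '100' (now at pos=18)
DONE. 7 tokens: [ID, STR, NUM, STR, STAR, NUM, NUM]
Position 17: char is '0' -> NUM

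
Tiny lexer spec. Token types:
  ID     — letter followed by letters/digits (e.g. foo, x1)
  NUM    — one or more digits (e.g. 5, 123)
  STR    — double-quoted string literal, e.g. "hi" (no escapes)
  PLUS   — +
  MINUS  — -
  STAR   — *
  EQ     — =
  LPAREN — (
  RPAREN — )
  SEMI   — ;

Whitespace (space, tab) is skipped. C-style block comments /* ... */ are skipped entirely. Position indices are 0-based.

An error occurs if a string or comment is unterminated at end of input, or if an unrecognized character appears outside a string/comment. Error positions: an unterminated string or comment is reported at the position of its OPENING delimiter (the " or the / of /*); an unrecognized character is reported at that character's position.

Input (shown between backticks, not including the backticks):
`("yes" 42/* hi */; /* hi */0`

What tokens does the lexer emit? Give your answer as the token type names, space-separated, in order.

pos=0: emit LPAREN '('
pos=1: enter STRING mode
pos=1: emit STR "yes" (now at pos=6)
pos=7: emit NUM '42' (now at pos=9)
pos=9: enter COMMENT mode (saw '/*')
exit COMMENT mode (now at pos=17)
pos=17: emit SEMI ';'
pos=19: enter COMMENT mode (saw '/*')
exit COMMENT mode (now at pos=27)
pos=27: emit NUM '0' (now at pos=28)
DONE. 5 tokens: [LPAREN, STR, NUM, SEMI, NUM]

Answer: LPAREN STR NUM SEMI NUM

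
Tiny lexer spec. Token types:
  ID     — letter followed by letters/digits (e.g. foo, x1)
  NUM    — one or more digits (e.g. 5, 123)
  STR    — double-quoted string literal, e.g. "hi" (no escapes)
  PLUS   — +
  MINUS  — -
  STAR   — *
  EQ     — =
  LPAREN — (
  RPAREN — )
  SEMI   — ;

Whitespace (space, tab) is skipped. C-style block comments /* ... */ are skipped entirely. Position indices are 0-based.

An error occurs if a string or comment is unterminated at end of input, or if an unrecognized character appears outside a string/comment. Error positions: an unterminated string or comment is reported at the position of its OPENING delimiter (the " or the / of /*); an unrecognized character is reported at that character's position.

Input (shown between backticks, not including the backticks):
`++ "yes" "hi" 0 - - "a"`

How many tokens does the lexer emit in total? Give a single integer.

pos=0: emit PLUS '+'
pos=1: emit PLUS '+'
pos=3: enter STRING mode
pos=3: emit STR "yes" (now at pos=8)
pos=9: enter STRING mode
pos=9: emit STR "hi" (now at pos=13)
pos=14: emit NUM '0' (now at pos=15)
pos=16: emit MINUS '-'
pos=18: emit MINUS '-'
pos=20: enter STRING mode
pos=20: emit STR "a" (now at pos=23)
DONE. 8 tokens: [PLUS, PLUS, STR, STR, NUM, MINUS, MINUS, STR]

Answer: 8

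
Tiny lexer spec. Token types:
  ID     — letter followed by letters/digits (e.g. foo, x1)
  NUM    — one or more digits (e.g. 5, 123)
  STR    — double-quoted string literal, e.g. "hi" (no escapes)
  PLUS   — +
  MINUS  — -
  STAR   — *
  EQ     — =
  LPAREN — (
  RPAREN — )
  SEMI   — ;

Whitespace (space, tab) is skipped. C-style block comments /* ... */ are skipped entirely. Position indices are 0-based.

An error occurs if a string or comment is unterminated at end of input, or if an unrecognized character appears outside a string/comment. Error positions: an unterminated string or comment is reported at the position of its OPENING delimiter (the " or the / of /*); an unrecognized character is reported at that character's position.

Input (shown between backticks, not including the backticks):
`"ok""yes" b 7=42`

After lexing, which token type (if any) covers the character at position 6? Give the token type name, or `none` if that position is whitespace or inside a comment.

pos=0: enter STRING mode
pos=0: emit STR "ok" (now at pos=4)
pos=4: enter STRING mode
pos=4: emit STR "yes" (now at pos=9)
pos=10: emit ID 'b' (now at pos=11)
pos=12: emit NUM '7' (now at pos=13)
pos=13: emit EQ '='
pos=14: emit NUM '42' (now at pos=16)
DONE. 6 tokens: [STR, STR, ID, NUM, EQ, NUM]
Position 6: char is 'e' -> STR

Answer: STR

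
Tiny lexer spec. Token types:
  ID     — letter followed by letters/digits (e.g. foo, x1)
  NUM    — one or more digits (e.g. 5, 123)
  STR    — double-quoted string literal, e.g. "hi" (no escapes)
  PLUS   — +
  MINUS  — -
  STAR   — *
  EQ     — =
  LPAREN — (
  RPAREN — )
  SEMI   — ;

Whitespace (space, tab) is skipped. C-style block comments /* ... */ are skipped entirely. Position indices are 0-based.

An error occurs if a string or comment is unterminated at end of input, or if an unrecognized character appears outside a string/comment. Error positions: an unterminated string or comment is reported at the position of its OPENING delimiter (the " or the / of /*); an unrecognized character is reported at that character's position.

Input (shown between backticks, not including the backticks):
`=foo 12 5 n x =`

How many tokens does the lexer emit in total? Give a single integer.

Answer: 7

Derivation:
pos=0: emit EQ '='
pos=1: emit ID 'foo' (now at pos=4)
pos=5: emit NUM '12' (now at pos=7)
pos=8: emit NUM '5' (now at pos=9)
pos=10: emit ID 'n' (now at pos=11)
pos=12: emit ID 'x' (now at pos=13)
pos=14: emit EQ '='
DONE. 7 tokens: [EQ, ID, NUM, NUM, ID, ID, EQ]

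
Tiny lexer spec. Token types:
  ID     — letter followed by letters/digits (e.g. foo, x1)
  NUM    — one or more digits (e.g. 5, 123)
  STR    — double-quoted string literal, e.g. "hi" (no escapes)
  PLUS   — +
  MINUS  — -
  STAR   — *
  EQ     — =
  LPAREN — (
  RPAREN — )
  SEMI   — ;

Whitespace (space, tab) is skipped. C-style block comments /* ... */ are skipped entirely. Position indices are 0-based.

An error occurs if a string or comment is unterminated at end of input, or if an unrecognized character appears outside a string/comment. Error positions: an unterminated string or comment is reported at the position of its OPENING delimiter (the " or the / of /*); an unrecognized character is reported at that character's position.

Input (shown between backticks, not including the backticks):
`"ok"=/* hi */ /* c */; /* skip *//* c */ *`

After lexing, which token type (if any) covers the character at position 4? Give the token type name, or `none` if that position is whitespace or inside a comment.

pos=0: enter STRING mode
pos=0: emit STR "ok" (now at pos=4)
pos=4: emit EQ '='
pos=5: enter COMMENT mode (saw '/*')
exit COMMENT mode (now at pos=13)
pos=14: enter COMMENT mode (saw '/*')
exit COMMENT mode (now at pos=21)
pos=21: emit SEMI ';'
pos=23: enter COMMENT mode (saw '/*')
exit COMMENT mode (now at pos=33)
pos=33: enter COMMENT mode (saw '/*')
exit COMMENT mode (now at pos=40)
pos=41: emit STAR '*'
DONE. 4 tokens: [STR, EQ, SEMI, STAR]
Position 4: char is '=' -> EQ

Answer: EQ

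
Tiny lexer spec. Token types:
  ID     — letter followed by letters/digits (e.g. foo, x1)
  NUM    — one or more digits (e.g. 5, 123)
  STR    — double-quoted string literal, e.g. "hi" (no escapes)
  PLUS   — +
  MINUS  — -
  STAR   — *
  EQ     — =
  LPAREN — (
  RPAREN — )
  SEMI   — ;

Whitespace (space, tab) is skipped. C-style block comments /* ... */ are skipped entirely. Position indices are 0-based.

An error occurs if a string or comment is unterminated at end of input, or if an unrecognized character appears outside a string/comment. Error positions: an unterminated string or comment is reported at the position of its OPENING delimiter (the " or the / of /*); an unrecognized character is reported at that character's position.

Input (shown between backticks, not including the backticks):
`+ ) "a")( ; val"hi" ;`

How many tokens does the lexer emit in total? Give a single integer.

Answer: 9

Derivation:
pos=0: emit PLUS '+'
pos=2: emit RPAREN ')'
pos=4: enter STRING mode
pos=4: emit STR "a" (now at pos=7)
pos=7: emit RPAREN ')'
pos=8: emit LPAREN '('
pos=10: emit SEMI ';'
pos=12: emit ID 'val' (now at pos=15)
pos=15: enter STRING mode
pos=15: emit STR "hi" (now at pos=19)
pos=20: emit SEMI ';'
DONE. 9 tokens: [PLUS, RPAREN, STR, RPAREN, LPAREN, SEMI, ID, STR, SEMI]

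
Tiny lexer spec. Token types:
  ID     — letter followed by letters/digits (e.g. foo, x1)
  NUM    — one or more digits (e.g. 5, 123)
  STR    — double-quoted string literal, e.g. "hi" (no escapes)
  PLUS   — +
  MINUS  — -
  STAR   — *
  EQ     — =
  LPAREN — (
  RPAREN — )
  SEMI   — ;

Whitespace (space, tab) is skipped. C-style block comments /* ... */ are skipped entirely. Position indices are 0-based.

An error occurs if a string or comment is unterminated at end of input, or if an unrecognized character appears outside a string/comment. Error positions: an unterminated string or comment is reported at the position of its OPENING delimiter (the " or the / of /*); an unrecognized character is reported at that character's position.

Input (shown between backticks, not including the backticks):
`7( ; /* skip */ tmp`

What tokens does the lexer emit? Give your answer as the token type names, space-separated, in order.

pos=0: emit NUM '7' (now at pos=1)
pos=1: emit LPAREN '('
pos=3: emit SEMI ';'
pos=5: enter COMMENT mode (saw '/*')
exit COMMENT mode (now at pos=15)
pos=16: emit ID 'tmp' (now at pos=19)
DONE. 4 tokens: [NUM, LPAREN, SEMI, ID]

Answer: NUM LPAREN SEMI ID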